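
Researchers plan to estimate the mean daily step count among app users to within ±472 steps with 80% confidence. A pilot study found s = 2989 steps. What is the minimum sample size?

66

For a mean, the margin of error is E = z·σ/√n, so n = (zσ/E)².
At 80% confidence, z = 1.282.
n = (1.282 × 2989 / 472)² = 65.91
Round up: n = 66.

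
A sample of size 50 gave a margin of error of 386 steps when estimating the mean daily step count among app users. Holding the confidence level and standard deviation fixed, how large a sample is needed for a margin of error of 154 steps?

315

Margin of error scales as 1/√n, so n₂ = n₁·(E₁/E₂)².
n₂ = 50 × (386/154)² = 50 × 6.283 = 314.15
Round up: n₂ = 315.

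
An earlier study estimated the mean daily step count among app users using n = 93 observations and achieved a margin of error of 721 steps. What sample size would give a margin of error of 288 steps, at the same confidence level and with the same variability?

583

Margin of error scales as 1/√n, so n₂ = n₁·(E₁/E₂)².
n₂ = 93 × (721/288)² = 93 × 6.267 = 582.83
Round up: n₂ = 583.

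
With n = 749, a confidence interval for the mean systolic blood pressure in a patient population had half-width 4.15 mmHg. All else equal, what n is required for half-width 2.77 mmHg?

Margin of error scales as 1/√n, so n₂ = n₁·(E₁/E₂)².
n₂ = 749 × (4.15/2.77)² = 749 × 2.245 = 1681.51
Round up: n₂ = 1682.

1682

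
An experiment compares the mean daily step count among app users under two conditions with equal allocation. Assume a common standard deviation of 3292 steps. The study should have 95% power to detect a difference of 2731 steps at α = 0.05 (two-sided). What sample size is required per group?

38 per group

For two equal groups, n per group = 2·((z_{α/2} + z_β)·σ/δ)².
z_{α/2} = 1.960; z_β = 1.645 (power 95%).
n = 2 × (3.605 × 3292 / 2731)² = 2 × 18.88 = 37.76
Round up: n = 38 per group.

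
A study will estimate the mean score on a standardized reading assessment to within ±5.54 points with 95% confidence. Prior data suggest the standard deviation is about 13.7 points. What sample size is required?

For a mean, the margin of error is E = z·σ/√n, so n = (zσ/E)².
At 95% confidence, z = 1.960.
n = (1.960 × 13.7 / 5.54)² = 23.49
Round up: n = 24.

24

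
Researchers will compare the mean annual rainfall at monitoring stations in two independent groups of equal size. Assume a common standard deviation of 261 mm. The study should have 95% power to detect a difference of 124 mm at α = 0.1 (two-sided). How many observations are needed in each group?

For two equal groups, n per group = 2·((z_{α/2} + z_β)·σ/δ)².
z_{α/2} = 1.645; z_β = 1.645 (power 95%).
n = 2 × (3.290 × 261 / 124)² = 2 × 47.95 = 95.90
Round up: n = 96 per group.

96 per group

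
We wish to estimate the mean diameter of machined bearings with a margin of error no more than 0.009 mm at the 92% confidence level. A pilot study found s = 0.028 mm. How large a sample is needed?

For a mean, the margin of error is E = z·σ/√n, so n = (zσ/E)².
At 92% confidence, z = 1.751.
n = (1.751 × 0.028 / 0.009)² = 29.68
Round up: n = 30.

n = 30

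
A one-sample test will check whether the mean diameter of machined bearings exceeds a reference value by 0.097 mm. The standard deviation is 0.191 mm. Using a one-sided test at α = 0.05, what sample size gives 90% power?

n = 34

For a one-sample z-test, n = ((z_α + z_β)·σ/δ)².
z_α = 1.645 (one-sided α = 0.05); z_β = 1.282 (power 90% → β = 0.1).
n = (2.927 × 0.191 / 0.097)² = 33.22
Round up: n = 34.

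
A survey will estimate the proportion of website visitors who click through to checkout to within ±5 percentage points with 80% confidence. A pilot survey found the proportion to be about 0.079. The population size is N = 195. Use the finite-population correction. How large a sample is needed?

39

For a proportion with margin E = 0.05 at 80% confidence, z = 1.282.
n = p̂(1−p̂)(z/E)² = 0.079 × 0.921 × (1.282/0.05)² = 47.83 — call this n₀.
Finite-population correction with N = 195: n = n₀ / (1 + (n₀−1)/N) = 47.83 / 1.24 = 38.57
Round up: n = 39.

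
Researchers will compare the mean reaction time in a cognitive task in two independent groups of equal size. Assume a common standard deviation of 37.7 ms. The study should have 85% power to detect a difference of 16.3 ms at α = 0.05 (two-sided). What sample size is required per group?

97 per group

For two equal groups, n per group = 2·((z_{α/2} + z_β)·σ/δ)².
z_{α/2} = 1.960; z_β = 1.036 (power 85%).
n = 2 × (2.996 × 37.7 / 16.3)² = 2 × 48.02 = 96.04
Round up: n = 97 per group.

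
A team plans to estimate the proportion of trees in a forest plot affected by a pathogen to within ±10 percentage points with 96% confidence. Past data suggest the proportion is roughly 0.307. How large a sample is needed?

For a proportion with margin E = 0.1 at 96% confidence, z = 2.054.
n = p̂(1−p̂)(z/E)² = 0.307 × 0.693 × (2.054/0.1)² = 89.76
Round up: n = 90.

90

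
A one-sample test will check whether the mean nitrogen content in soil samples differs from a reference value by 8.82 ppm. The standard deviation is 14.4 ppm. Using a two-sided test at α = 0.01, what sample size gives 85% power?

For a one-sample z-test, n = ((z_{α/2} + z_β)·σ/δ)².
z_{α/2} = 2.576 (two-sided α = 0.01); z_β = 1.036 (power 85% → β = 0.15).
n = (3.612 × 14.4 / 8.82)² = 34.78
Round up: n = 35.

n = 35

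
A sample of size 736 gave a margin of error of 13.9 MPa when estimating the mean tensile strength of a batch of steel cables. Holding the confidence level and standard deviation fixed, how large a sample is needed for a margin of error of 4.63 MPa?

Margin of error scales as 1/√n, so n₂ = n₁·(E₁/E₂)².
n₂ = 736 × (13.9/4.63)² = 736 × 9.013 = 6633.57
Round up: n₂ = 6634.

6634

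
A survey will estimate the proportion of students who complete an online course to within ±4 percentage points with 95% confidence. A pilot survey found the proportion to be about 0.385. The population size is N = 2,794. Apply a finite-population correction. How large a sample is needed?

For a proportion with margin E = 0.04 at 95% confidence, z = 1.960.
n = p̂(1−p̂)(z/E)² = 0.385 × 0.615 × (1.960/0.04)² = 568.50 — call this n₀.
Finite-population correction with N = 2,794: n = n₀ / (1 + (n₀−1)/N) = 568.50 / 1.203 = 472.57
Round up: n = 473.

473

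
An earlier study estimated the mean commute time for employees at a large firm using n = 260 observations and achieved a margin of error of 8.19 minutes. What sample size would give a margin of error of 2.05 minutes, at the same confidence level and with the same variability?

Margin of error scales as 1/√n, so n₂ = n₁·(E₁/E₂)².
n₂ = 260 × (8.19/2.05)² = 260 × 15.96 = 4149.60
Round up: n₂ = 4150.

4150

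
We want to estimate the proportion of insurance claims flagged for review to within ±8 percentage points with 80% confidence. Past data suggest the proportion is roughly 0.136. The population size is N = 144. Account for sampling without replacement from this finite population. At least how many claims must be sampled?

26

For a proportion with margin E = 0.08 at 80% confidence, z = 1.282.
n = p̂(1−p̂)(z/E)² = 0.136 × 0.864 × (1.282/0.08)² = 30.18 — call this n₀.
Finite-population correction with N = 144: n = n₀ / (1 + (n₀−1)/N) = 30.18 / 1.203 = 25.09
Round up: n = 26.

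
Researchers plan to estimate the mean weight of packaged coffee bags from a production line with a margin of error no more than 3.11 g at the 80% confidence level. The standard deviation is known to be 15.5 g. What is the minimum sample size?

41

For a mean, the margin of error is E = z·σ/√n, so n = (zσ/E)².
At 80% confidence, z = 1.282.
n = (1.282 × 15.5 / 3.11)² = 40.82
Round up: n = 41.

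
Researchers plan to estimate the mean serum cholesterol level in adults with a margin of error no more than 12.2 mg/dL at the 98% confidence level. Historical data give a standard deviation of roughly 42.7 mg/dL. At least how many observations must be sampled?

For a mean, the margin of error is E = z·σ/√n, so n = (zσ/E)².
At 98% confidence, z = 2.326.
n = (2.326 × 42.7 / 12.2)² = 66.28
Round up: n = 67.

n = 67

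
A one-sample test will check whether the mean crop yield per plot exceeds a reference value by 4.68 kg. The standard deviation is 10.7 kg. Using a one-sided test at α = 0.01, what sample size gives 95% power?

For a one-sample z-test, n = ((z_α + z_β)·σ/δ)².
z_α = 2.326 (one-sided α = 0.01); z_β = 1.645 (power 95% → β = 0.05).
n = (3.971 × 10.7 / 4.68)² = 82.43
Round up: n = 83.

83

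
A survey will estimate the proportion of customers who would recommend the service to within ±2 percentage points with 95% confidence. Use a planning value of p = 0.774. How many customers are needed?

1680

For a proportion with margin E = 0.02 at 95% confidence, z = 1.960.
n = p̂(1−p̂)(z/E)² = 0.774 × 0.226 × (1.960/0.02)² = 1679.97
Round up: n = 1680.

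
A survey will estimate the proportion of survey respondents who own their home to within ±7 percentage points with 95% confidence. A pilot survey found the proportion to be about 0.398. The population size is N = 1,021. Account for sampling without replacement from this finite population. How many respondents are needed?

159

For a proportion with margin E = 0.07 at 95% confidence, z = 1.960.
n = p̂(1−p̂)(z/E)² = 0.398 × 0.602 × (1.960/0.07)² = 187.84 — call this n₀.
Finite-population correction with N = 1,021: n = n₀ / (1 + (n₀−1)/N) = 187.84 / 1.183 = 158.78
Round up: n = 159.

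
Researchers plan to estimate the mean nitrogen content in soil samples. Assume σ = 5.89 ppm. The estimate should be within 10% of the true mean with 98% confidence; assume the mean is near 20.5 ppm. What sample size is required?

45

For a mean, the margin of error is E = z·σ/√n, so n = (zσ/E)².
At 98% confidence, z = 2.326.
E = 10% of 20.5 = 2.05 ppm.
n = (2.326 × 5.89 / 2.05)² = 44.66
Round up: n = 45.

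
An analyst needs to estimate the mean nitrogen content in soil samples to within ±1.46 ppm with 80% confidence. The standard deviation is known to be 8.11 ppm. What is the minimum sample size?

51

For a mean, the margin of error is E = z·σ/√n, so n = (zσ/E)².
At 80% confidence, z = 1.282.
n = (1.282 × 8.11 / 1.46)² = 50.71
Round up: n = 51.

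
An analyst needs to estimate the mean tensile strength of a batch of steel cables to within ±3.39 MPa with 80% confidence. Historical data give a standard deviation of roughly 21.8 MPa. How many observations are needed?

n = 68

For a mean, the margin of error is E = z·σ/√n, so n = (zσ/E)².
At 80% confidence, z = 1.282.
n = (1.282 × 21.8 / 3.39)² = 67.97
Round up: n = 68.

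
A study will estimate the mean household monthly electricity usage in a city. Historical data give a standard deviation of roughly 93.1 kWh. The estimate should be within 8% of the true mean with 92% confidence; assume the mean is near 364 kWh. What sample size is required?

For a mean, the margin of error is E = z·σ/√n, so n = (zσ/E)².
At 92% confidence, z = 1.751.
E = 8% of 364 = 29.12 kWh.
n = (1.751 × 93.1 / 29.12)² = 31.34
Round up: n = 32.

n = 32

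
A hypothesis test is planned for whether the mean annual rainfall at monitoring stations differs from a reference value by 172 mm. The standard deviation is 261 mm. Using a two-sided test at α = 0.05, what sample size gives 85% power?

21

For a one-sample z-test, n = ((z_{α/2} + z_β)·σ/δ)².
z_{α/2} = 1.960 (two-sided α = 0.05); z_β = 1.036 (power 85% → β = 0.15).
n = (2.996 × 261 / 172)² = 20.67
Round up: n = 21.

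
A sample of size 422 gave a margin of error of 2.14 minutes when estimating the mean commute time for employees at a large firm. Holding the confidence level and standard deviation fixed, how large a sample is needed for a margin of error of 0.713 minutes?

3802

Margin of error scales as 1/√n, so n₂ = n₁·(E₁/E₂)².
n₂ = 422 × (2.14/0.713)² = 422 × 9.008 = 3801.38
Round up: n₂ = 3802.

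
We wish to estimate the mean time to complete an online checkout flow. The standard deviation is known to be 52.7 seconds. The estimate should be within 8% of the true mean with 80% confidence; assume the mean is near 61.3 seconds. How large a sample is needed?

190

For a mean, the margin of error is E = z·σ/√n, so n = (zσ/E)².
At 80% confidence, z = 1.282.
E = 8% of 61.3 = 4.904 seconds.
n = (1.282 × 52.7 / 4.904)² = 189.80
Round up: n = 190.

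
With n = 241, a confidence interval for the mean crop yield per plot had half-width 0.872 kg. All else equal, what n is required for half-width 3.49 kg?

Margin of error scales as 1/√n, so n₂ = n₁·(E₁/E₂)².
n₂ = 241 × (0.872/3.49)² = 241 × 0.06243 = 15.05
Round up: n₂ = 16.

16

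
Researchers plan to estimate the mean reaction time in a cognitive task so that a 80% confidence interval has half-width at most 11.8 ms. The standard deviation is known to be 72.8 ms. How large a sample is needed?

63

For a mean, the margin of error is E = z·σ/√n, so n = (zσ/E)².
At 80% confidence, z = 1.282.
n = (1.282 × 72.8 / 11.8)² = 62.56
Round up: n = 63.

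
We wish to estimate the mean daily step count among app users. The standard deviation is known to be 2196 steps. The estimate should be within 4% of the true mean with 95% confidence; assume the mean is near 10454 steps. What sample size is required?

106

For a mean, the margin of error is E = z·σ/√n, so n = (zσ/E)².
At 95% confidence, z = 1.960.
E = 4% of 10454 = 418.2 steps.
n = (1.960 × 2196 / 418.2)² = 105.95
Round up: n = 106.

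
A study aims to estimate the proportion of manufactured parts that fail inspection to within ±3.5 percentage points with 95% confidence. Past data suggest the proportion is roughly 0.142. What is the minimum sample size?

383

For a proportion with margin E = 0.035 at 95% confidence, z = 1.960.
n = p̂(1−p̂)(z/E)² = 0.142 × 0.858 × (1.960/0.035)² = 382.08
Round up: n = 383.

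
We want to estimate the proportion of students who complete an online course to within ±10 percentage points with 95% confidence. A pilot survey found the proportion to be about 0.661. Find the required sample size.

For a proportion with margin E = 0.1 at 95% confidence, z = 1.960.
n = p̂(1−p̂)(z/E)² = 0.661 × 0.339 × (1.960/0.1)² = 86.08
Round up: n = 87.

n = 87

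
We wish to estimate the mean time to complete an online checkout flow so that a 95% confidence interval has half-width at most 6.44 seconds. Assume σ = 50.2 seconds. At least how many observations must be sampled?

234

For a mean, the margin of error is E = z·σ/√n, so n = (zσ/E)².
At 95% confidence, z = 1.960.
n = (1.960 × 50.2 / 6.44)² = 233.43
Round up: n = 234.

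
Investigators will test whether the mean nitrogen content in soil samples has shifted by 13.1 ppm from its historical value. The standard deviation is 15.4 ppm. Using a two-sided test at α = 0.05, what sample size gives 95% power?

For a one-sample z-test, n = ((z_{α/2} + z_β)·σ/δ)².
z_{α/2} = 1.960 (two-sided α = 0.05); z_β = 1.645 (power 95% → β = 0.05).
n = (3.605 × 15.4 / 13.1)² = 17.96
Round up: n = 18.

18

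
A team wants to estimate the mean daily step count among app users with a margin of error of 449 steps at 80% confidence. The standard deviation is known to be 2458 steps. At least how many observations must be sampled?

For a mean, the margin of error is E = z·σ/√n, so n = (zσ/E)².
At 80% confidence, z = 1.282.
n = (1.282 × 2458 / 449)² = 49.25
Round up: n = 50.

50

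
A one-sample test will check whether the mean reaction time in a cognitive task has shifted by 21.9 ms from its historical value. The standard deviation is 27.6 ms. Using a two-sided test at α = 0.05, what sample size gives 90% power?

For a one-sample z-test, n = ((z_{α/2} + z_β)·σ/δ)².
z_{α/2} = 1.960 (two-sided α = 0.05); z_β = 1.282 (power 90% → β = 0.1).
n = (3.242 × 27.6 / 21.9)² = 16.69
Round up: n = 17.

17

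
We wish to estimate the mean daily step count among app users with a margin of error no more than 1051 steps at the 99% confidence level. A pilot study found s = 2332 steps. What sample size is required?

For a mean, the margin of error is E = z·σ/√n, so n = (zσ/E)².
At 99% confidence, z = 2.576.
n = (2.576 × 2332 / 1051)² = 32.67
Round up: n = 33.

33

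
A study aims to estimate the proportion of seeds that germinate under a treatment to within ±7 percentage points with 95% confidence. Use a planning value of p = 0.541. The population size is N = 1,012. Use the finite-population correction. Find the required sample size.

For a proportion with margin E = 0.07 at 95% confidence, z = 1.960.
n = p̂(1−p̂)(z/E)² = 0.541 × 0.459 × (1.960/0.07)² = 194.68 — call this n₀.
Finite-population correction with N = 1,012: n = n₀ / (1 + (n₀−1)/N) = 194.68 / 1.191 = 163.46
Round up: n = 164.

n = 164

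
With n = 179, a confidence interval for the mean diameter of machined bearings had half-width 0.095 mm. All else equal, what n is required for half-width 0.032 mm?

n = 1578

Margin of error scales as 1/√n, so n₂ = n₁·(E₁/E₂)².
n₂ = 179 × (0.095/0.032)² = 179 × 8.813 = 1577.53
Round up: n₂ = 1578.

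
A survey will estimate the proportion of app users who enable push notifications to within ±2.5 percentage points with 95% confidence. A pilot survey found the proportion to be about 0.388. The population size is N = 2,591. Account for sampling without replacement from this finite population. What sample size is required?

n = 934

For a proportion with margin E = 0.025 at 95% confidence, z = 1.960.
n = p̂(1−p̂)(z/E)² = 0.388 × 0.612 × (1.960/0.025)² = 1459.54 — call this n₀.
Finite-population correction with N = 2,591: n = n₀ / (1 + (n₀−1)/N) = 1459.54 / 1.563 = 933.81
Round up: n = 934.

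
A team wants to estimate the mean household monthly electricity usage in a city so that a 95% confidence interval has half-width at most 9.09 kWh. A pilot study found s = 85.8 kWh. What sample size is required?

For a mean, the margin of error is E = z·σ/√n, so n = (zσ/E)².
At 95% confidence, z = 1.960.
n = (1.960 × 85.8 / 9.09)² = 342.26
Round up: n = 343.

n = 343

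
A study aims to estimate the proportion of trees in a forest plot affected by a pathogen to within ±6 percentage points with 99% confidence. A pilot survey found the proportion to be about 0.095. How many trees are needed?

For a proportion with margin E = 0.06 at 99% confidence, z = 2.576.
n = p̂(1−p̂)(z/E)² = 0.095 × 0.905 × (2.576/0.06)² = 158.48
Round up: n = 159.

159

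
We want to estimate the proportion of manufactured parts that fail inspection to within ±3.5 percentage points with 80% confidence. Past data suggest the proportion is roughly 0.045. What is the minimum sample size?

58

For a proportion with margin E = 0.035 at 80% confidence, z = 1.282.
n = p̂(1−p̂)(z/E)² = 0.045 × 0.955 × (1.282/0.035)² = 57.66
Round up: n = 58.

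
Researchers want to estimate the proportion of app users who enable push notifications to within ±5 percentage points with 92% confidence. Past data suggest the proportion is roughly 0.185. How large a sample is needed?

For a proportion with margin E = 0.05 at 92% confidence, z = 1.751.
n = p̂(1−p̂)(z/E)² = 0.185 × 0.815 × (1.751/0.05)² = 184.91
Round up: n = 185.

185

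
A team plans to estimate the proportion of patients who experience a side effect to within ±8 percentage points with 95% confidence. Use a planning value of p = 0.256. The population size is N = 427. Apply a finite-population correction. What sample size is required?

91

For a proportion with margin E = 0.08 at 95% confidence, z = 1.960.
n = p̂(1−p̂)(z/E)² = 0.256 × 0.744 × (1.960/0.08)² = 114.33 — call this n₀.
Finite-population correction with N = 427: n = n₀ / (1 + (n₀−1)/N) = 114.33 / 1.265 = 90.38
Round up: n = 91.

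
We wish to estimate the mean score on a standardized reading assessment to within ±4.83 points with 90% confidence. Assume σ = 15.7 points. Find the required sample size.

n = 29

For a mean, the margin of error is E = z·σ/√n, so n = (zσ/E)².
At 90% confidence, z = 1.645.
n = (1.645 × 15.7 / 4.83)² = 28.59
Round up: n = 29.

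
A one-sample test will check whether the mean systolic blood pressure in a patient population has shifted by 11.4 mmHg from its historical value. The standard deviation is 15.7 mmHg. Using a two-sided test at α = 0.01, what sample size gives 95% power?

34

For a one-sample z-test, n = ((z_{α/2} + z_β)·σ/δ)².
z_{α/2} = 2.576 (two-sided α = 0.01); z_β = 1.645 (power 95% → β = 0.05).
n = (4.221 × 15.7 / 11.4)² = 33.79
Round up: n = 34.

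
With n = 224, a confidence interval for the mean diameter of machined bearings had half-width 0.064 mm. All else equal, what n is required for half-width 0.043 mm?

n = 497

Margin of error scales as 1/√n, so n₂ = n₁·(E₁/E₂)².
n₂ = 224 × (0.064/0.043)² = 224 × 2.215 = 496.16
Round up: n₂ = 497.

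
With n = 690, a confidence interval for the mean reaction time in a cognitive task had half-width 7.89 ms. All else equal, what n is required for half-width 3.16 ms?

4302

Margin of error scales as 1/√n, so n₂ = n₁·(E₁/E₂)².
n₂ = 690 × (7.89/3.16)² = 690 × 6.234 = 4301.46
Round up: n₂ = 4302.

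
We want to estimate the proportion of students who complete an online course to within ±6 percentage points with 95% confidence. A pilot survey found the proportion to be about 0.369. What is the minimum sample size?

249

For a proportion with margin E = 0.06 at 95% confidence, z = 1.960.
n = p̂(1−p̂)(z/E)² = 0.369 × 0.631 × (1.960/0.06)² = 248.47
Round up: n = 249.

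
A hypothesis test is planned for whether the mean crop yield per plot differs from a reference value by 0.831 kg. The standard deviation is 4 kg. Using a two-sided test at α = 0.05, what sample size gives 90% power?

For a one-sample z-test, n = ((z_{α/2} + z_β)·σ/δ)².
z_{α/2} = 1.960 (two-sided α = 0.05); z_β = 1.282 (power 90% → β = 0.1).
n = (3.242 × 4 / 0.831)² = 243.53
Round up: n = 244.

244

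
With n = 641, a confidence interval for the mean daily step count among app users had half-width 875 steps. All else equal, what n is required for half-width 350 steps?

4007

Margin of error scales as 1/√n, so n₂ = n₁·(E₁/E₂)².
n₂ = 641 × (875/350)² = 641 × 6.25 = 4006.25
Round up: n₂ = 4007.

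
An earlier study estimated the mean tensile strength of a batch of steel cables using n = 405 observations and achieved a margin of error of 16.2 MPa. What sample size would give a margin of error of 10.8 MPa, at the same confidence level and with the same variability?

912

Margin of error scales as 1/√n, so n₂ = n₁·(E₁/E₂)².
n₂ = 405 × (16.2/10.8)² = 405 × 2.25 = 911.25
Round up: n₂ = 912.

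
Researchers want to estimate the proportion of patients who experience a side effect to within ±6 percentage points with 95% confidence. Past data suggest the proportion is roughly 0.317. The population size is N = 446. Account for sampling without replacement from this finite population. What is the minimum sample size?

n = 153

For a proportion with margin E = 0.06 at 95% confidence, z = 1.960.
n = p̂(1−p̂)(z/E)² = 0.317 × 0.683 × (1.960/0.06)² = 231.04 — call this n₀.
Finite-population correction with N = 446: n = n₀ / (1 + (n₀−1)/N) = 231.04 / 1.516 = 152.40
Round up: n = 153.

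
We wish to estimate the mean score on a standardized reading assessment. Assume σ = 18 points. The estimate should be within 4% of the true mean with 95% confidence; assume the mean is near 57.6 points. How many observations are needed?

For a mean, the margin of error is E = z·σ/√n, so n = (zσ/E)².
At 95% confidence, z = 1.960.
E = 4% of 57.6 = 2.304 points.
n = (1.960 × 18 / 2.304)² = 234.47
Round up: n = 235.

235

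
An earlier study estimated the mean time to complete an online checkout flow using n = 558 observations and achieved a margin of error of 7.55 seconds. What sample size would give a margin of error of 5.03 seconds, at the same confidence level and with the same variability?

1258

Margin of error scales as 1/√n, so n₂ = n₁·(E₁/E₂)².
n₂ = 558 × (7.55/5.03)² = 558 × 2.253 = 1257.17
Round up: n₂ = 1258.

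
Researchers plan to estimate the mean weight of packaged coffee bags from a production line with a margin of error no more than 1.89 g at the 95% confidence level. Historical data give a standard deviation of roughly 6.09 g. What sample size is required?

For a mean, the margin of error is E = z·σ/√n, so n = (zσ/E)².
At 95% confidence, z = 1.960.
n = (1.960 × 6.09 / 1.89)² = 39.89
Round up: n = 40.

40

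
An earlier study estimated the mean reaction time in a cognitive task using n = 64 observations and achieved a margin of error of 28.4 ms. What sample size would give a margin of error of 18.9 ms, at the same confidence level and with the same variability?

145

Margin of error scales as 1/√n, so n₂ = n₁·(E₁/E₂)².
n₂ = 64 × (28.4/18.9)² = 64 × 2.258 = 144.51
Round up: n₂ = 145.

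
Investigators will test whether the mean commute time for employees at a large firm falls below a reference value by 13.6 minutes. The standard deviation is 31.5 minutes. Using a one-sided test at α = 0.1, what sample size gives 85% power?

29

For a one-sample z-test, n = ((z_α + z_β)·σ/δ)².
z_α = 1.282 (one-sided α = 0.1); z_β = 1.036 (power 85% → β = 0.15).
n = (2.318 × 31.5 / 13.6)² = 28.83
Round up: n = 29.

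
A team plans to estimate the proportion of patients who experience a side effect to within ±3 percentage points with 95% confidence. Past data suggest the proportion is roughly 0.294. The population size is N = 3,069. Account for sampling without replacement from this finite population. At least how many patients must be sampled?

For a proportion with margin E = 0.03 at 95% confidence, z = 1.960.
n = p̂(1−p̂)(z/E)² = 0.294 × 0.706 × (1.960/0.03)² = 885.98 — call this n₀.
Finite-population correction with N = 3,069: n = n₀ / (1 + (n₀−1)/N) = 885.98 / 1.288 = 687.87
Round up: n = 688.

688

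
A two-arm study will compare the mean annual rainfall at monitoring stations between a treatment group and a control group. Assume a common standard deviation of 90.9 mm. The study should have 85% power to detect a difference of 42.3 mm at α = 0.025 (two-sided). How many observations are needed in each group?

For two equal groups, n per group = 2·((z_{α/2} + z_β)·σ/δ)².
z_{α/2} = 2.241; z_β = 1.036 (power 85%).
n = 2 × (3.277 × 90.9 / 42.3)² = 2 × 49.59 = 99.18
Round up: n = 100 per group.

100 per group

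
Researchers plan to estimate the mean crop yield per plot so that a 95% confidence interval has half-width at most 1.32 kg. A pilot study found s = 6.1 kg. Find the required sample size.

83

For a mean, the margin of error is E = z·σ/√n, so n = (zσ/E)².
At 95% confidence, z = 1.960.
n = (1.960 × 6.1 / 1.32)² = 82.04
Round up: n = 83.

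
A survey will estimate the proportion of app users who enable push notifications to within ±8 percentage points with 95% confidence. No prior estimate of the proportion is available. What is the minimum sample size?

For a proportion with margin E = 0.08 at 95% confidence, z = 1.960.
With no prior estimate, use p = 0.5, which maximizes p(1−p) at 0.25.
n = 0.25 × (z/E)² = 0.25 × (1.960/0.08)² = 150.06
Round up: n = 151.

151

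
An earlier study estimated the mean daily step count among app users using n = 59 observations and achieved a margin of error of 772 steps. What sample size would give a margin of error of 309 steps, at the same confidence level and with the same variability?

369

Margin of error scales as 1/√n, so n₂ = n₁·(E₁/E₂)².
n₂ = 59 × (772/309)² = 59 × 6.242 = 368.28
Round up: n₂ = 369.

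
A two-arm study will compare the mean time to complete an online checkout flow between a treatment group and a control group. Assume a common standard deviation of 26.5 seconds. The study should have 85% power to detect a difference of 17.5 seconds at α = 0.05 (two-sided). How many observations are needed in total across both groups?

84 total

For two equal groups, n per group = 2·((z_{α/2} + z_β)·σ/δ)².
z_{α/2} = 1.960; z_β = 1.036 (power 85%).
n = 2 × (2.996 × 26.5 / 17.5)² = 2 × 20.58 = 41.16
Round up: n = 42 per group.
Total across both groups: 2 × 42 = 84.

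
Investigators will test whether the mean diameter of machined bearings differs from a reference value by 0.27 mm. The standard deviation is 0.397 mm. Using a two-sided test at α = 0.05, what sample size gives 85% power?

20

For a one-sample z-test, n = ((z_{α/2} + z_β)·σ/δ)².
z_{α/2} = 1.960 (two-sided α = 0.05); z_β = 1.036 (power 85% → β = 0.15).
n = (2.996 × 0.397 / 0.27)² = 19.41
Round up: n = 20.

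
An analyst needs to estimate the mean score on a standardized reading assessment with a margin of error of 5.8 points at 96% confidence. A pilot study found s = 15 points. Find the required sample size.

n = 29

For a mean, the margin of error is E = z·σ/√n, so n = (zσ/E)².
At 96% confidence, z = 2.054.
n = (2.054 × 15 / 5.8)² = 28.22
Round up: n = 29.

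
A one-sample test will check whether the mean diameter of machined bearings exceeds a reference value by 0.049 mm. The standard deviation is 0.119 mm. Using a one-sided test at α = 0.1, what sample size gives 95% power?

n = 51

For a one-sample z-test, n = ((z_α + z_β)·σ/δ)².
z_α = 1.282 (one-sided α = 0.1); z_β = 1.645 (power 95% → β = 0.05).
n = (2.927 × 0.119 / 0.049)² = 50.53
Round up: n = 51.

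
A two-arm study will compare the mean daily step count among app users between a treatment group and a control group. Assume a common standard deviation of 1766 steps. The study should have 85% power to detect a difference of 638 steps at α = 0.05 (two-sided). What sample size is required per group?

For two equal groups, n per group = 2·((z_{α/2} + z_β)·σ/δ)².
z_{α/2} = 1.960; z_β = 1.036 (power 85%).
n = 2 × (2.996 × 1766 / 638)² = 2 × 68.77 = 137.54
Round up: n = 138 per group.

138 per group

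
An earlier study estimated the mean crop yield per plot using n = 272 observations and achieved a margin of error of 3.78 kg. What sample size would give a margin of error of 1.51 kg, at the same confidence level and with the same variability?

1705

Margin of error scales as 1/√n, so n₂ = n₁·(E₁/E₂)².
n₂ = 272 × (3.78/1.51)² = 272 × 6.267 = 1704.62
Round up: n₂ = 1705.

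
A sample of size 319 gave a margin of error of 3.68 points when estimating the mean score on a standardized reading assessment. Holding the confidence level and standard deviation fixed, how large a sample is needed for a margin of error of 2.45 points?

Margin of error scales as 1/√n, so n₂ = n₁·(E₁/E₂)².
n₂ = 319 × (3.68/2.45)² = 319 × 2.256 = 719.66
Round up: n₂ = 720.

n = 720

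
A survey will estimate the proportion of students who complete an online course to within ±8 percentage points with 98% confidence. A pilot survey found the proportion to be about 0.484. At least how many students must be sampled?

For a proportion with margin E = 0.08 at 98% confidence, z = 2.326.
n = p̂(1−p̂)(z/E)² = 0.484 × 0.516 × (2.326/0.08)² = 211.12
Round up: n = 212.

212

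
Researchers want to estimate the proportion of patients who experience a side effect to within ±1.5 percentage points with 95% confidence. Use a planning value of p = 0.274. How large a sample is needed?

For a proportion with margin E = 0.015 at 95% confidence, z = 1.960.
n = p̂(1−p̂)(z/E)² = 0.274 × 0.726 × (1.960/0.015)² = 3396.38
Round up: n = 3397.

n = 3397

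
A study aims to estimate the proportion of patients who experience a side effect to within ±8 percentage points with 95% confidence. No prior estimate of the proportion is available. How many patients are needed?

For a proportion with margin E = 0.08 at 95% confidence, z = 1.960.
With no prior estimate, use p = 0.5, which maximizes p(1−p) at 0.25.
n = 0.25 × (z/E)² = 0.25 × (1.960/0.08)² = 150.06
Round up: n = 151.

151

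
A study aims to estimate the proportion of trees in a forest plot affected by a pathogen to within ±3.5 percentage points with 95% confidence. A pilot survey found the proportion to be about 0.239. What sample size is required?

For a proportion with margin E = 0.035 at 95% confidence, z = 1.960.
n = p̂(1−p̂)(z/E)² = 0.239 × 0.761 × (1.960/0.035)² = 570.37
Round up: n = 571.

n = 571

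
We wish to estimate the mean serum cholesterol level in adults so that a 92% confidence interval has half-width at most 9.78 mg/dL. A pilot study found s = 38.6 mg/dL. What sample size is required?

48

For a mean, the margin of error is E = z·σ/√n, so n = (zσ/E)².
At 92% confidence, z = 1.751.
n = (1.751 × 38.6 / 9.78)² = 47.76
Round up: n = 48.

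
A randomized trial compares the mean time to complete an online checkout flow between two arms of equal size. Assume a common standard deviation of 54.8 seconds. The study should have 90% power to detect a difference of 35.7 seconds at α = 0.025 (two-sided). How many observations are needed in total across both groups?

For two equal groups, n per group = 2·((z_{α/2} + z_β)·σ/δ)².
z_{α/2} = 2.241; z_β = 1.282 (power 90%).
n = 2 × (3.523 × 54.8 / 35.7)² = 2 × 29.24 = 58.48
Round up: n = 59 per group.
Total across both groups: 2 × 59 = 118.

118 total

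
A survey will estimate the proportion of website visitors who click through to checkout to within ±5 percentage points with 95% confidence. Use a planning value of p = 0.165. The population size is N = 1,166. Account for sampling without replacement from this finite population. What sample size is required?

For a proportion with margin E = 0.05 at 95% confidence, z = 1.960.
n = p̂(1−p̂)(z/E)² = 0.165 × 0.835 × (1.960/0.05)² = 211.71 — call this n₀.
Finite-population correction with N = 1,166: n = n₀ / (1 + (n₀−1)/N) = 211.71 / 1.181 = 179.26
Round up: n = 180.

180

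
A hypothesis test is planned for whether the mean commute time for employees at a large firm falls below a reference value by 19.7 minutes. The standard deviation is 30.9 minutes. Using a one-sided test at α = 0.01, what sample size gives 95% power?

n = 39

For a one-sample z-test, n = ((z_α + z_β)·σ/δ)².
z_α = 2.326 (one-sided α = 0.01); z_β = 1.645 (power 95% → β = 0.05).
n = (3.971 × 30.9 / 19.7)² = 38.80
Round up: n = 39.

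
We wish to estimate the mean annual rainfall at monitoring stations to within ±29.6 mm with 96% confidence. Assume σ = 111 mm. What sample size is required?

60

For a mean, the margin of error is E = z·σ/√n, so n = (zσ/E)².
At 96% confidence, z = 2.054.
n = (2.054 × 111 / 29.6)² = 59.33
Round up: n = 60.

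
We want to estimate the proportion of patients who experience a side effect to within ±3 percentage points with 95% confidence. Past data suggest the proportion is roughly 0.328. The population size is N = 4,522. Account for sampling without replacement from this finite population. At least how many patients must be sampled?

For a proportion with margin E = 0.03 at 95% confidence, z = 1.960.
n = p̂(1−p̂)(z/E)² = 0.328 × 0.672 × (1.960/0.03)² = 940.83 — call this n₀.
Finite-population correction with N = 4,522: n = n₀ / (1 + (n₀−1)/N) = 940.83 / 1.208 = 778.83
Round up: n = 779.

779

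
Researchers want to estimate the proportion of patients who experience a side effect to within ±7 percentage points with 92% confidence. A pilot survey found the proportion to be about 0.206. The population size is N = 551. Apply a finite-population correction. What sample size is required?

For a proportion with margin E = 0.07 at 92% confidence, z = 1.751.
n = p̂(1−p̂)(z/E)² = 0.206 × 0.794 × (1.751/0.07)² = 102.34 — call this n₀.
Finite-population correction with N = 551: n = n₀ / (1 + (n₀−1)/N) = 102.34 / 1.184 = 86.44
Round up: n = 87.

87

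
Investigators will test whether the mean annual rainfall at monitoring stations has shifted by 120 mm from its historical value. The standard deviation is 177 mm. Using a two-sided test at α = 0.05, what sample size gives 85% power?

20

For a one-sample z-test, n = ((z_{α/2} + z_β)·σ/δ)².
z_{α/2} = 1.960 (two-sided α = 0.05); z_β = 1.036 (power 85% → β = 0.15).
n = (2.996 × 177 / 120)² = 19.53
Round up: n = 20.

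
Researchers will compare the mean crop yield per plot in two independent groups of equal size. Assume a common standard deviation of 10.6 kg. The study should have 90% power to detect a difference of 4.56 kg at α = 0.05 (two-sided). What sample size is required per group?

114 per group

For two equal groups, n per group = 2·((z_{α/2} + z_β)·σ/δ)².
z_{α/2} = 1.960; z_β = 1.282 (power 90%).
n = 2 × (3.242 × 10.6 / 4.56)² = 2 × 56.79 = 113.58
Round up: n = 114 per group.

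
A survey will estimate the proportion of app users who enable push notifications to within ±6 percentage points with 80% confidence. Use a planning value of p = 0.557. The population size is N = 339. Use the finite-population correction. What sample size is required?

85

For a proportion with margin E = 0.06 at 80% confidence, z = 1.282.
n = p̂(1−p̂)(z/E)² = 0.557 × 0.443 × (1.282/0.06)² = 112.65 — call this n₀.
Finite-population correction with N = 339: n = n₀ / (1 + (n₀−1)/N) = 112.65 / 1.329 = 84.76
Round up: n = 85.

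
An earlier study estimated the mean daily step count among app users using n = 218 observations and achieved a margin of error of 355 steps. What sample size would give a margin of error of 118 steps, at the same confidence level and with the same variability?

n = 1974

Margin of error scales as 1/√n, so n₂ = n₁·(E₁/E₂)².
n₂ = 218 × (355/118)² = 218 × 9.051 = 1973.12
Round up: n₂ = 1974.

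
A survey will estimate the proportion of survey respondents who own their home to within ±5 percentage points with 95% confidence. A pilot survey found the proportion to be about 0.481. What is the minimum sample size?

For a proportion with margin E = 0.05 at 95% confidence, z = 1.960.
n = p̂(1−p̂)(z/E)² = 0.481 × 0.519 × (1.960/0.05)² = 383.61
Round up: n = 384.

n = 384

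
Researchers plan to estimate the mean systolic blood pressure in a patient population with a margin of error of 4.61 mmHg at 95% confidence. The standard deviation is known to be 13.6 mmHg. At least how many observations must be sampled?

For a mean, the margin of error is E = z·σ/√n, so n = (zσ/E)².
At 95% confidence, z = 1.960.
n = (1.960 × 13.6 / 4.61)² = 33.43
Round up: n = 34.

34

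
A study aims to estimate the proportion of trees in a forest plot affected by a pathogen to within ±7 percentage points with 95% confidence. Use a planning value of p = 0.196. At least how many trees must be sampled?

For a proportion with margin E = 0.07 at 95% confidence, z = 1.960.
n = p̂(1−p̂)(z/E)² = 0.196 × 0.804 × (1.960/0.07)² = 123.55
Round up: n = 124.

124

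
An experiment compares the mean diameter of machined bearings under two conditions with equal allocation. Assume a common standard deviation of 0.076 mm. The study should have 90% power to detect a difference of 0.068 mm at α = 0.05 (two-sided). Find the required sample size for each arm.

For two equal groups, n per group = 2·((z_{α/2} + z_β)·σ/δ)².
z_{α/2} = 1.960; z_β = 1.282 (power 90%).
n = 2 × (3.242 × 0.076 / 0.068)² = 2 × 13.13 = 26.26
Round up: n = 27 per group.

27 per group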